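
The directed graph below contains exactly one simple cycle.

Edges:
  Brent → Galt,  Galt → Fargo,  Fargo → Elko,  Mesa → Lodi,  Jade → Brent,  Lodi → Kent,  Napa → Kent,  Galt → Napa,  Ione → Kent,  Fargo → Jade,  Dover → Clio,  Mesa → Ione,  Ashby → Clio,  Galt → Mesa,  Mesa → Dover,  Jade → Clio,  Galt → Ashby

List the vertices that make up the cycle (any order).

DFS with gray/black marking from Galt:
Galt gray
  Mesa gray
    Dover gray
      Clio gray
      Clio black
    Dover black
    Ione gray
      Kent gray
      Kent black
    Ione black
    Lodi gray
      Lodi→Kent: Kent black — skip
    Lodi black
  Mesa black
  Fargo gray
    Elko gray
    Elko black
    Jade gray
      Jade→Clio: Clio black — skip
      Brent gray
        Brent→Galt: Galt is gray → back edge
Back edge closes the cycle Galt → Fargo → Jade → Brent → Galt; its vertices are {Galt, Jade, Brent, Fargo}.

Galt, Jade, Brent, Fargo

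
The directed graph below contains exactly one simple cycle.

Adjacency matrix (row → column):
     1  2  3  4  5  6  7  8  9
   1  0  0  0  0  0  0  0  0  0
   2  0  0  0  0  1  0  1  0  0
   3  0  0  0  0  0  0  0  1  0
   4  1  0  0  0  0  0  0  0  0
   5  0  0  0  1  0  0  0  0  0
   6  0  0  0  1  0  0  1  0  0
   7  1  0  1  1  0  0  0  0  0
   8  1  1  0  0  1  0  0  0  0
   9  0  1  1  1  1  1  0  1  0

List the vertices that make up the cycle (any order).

2, 3, 7, 8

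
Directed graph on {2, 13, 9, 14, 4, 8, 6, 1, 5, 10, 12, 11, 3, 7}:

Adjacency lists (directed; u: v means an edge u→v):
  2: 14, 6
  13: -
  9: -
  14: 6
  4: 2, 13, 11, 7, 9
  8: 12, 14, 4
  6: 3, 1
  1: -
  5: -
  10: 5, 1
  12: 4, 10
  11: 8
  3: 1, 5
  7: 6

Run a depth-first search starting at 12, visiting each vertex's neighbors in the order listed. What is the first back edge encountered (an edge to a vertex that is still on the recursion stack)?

8->12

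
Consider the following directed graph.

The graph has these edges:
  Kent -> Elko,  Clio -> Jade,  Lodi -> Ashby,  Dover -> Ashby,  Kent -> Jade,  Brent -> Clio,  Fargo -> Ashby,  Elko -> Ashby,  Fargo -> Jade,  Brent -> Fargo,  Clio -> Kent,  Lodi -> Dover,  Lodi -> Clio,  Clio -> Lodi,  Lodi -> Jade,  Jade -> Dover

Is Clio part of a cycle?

Yes

Clio is on a cycle iff Clio can reach itself via ≥1 edge.
Clio → Lodi → Clio — yes.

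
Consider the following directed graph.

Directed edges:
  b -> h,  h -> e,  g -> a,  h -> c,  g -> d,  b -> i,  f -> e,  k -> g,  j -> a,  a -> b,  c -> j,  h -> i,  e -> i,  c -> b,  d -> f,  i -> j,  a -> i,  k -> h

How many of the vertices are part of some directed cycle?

7

A vertex is on a directed cycle iff it belongs to a strongly connected component of size ≥ 2 (or has a self-loop).
The vertices on cycles are {a, b, c, e, h, i, j} — 7 in total.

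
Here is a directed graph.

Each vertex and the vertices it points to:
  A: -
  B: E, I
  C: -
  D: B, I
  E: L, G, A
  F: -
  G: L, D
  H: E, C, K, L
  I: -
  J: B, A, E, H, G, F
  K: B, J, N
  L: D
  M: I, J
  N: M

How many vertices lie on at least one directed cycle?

10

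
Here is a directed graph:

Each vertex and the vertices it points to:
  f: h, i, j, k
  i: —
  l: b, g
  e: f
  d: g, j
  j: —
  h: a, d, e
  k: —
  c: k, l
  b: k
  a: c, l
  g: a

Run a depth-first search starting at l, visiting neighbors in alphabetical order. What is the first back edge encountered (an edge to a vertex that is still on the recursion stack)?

DFS from l (visiting neighbors in alphabetical order); mark gray on enter, black on exit:
l gray
  b gray
    k gray
    k black
  b black
  g gray
    a gray
      c gray
        c→k: k black — skip
        c→l: l is gray → back edge
First back edge: c → l.

c->l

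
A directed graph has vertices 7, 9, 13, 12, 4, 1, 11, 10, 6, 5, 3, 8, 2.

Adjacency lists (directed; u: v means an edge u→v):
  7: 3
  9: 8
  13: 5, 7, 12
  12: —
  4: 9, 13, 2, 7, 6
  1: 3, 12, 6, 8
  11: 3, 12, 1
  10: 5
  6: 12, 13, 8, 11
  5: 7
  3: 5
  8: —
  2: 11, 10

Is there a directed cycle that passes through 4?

No

4 lies on a cycle iff there is a path from 4 back to itself.
Exploring from 4, it never reaches itself; equivalently, its strongly connected component is a singleton.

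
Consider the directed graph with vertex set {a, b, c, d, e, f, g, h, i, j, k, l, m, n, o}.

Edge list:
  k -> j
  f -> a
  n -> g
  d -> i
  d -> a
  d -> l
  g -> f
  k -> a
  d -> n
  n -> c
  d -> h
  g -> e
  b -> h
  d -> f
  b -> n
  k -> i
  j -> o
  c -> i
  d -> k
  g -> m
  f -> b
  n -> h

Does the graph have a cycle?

DFS with white/gray/black marking, starting from f:
f gray
  a gray
  a black
  b gray
    n gray
      c gray
        i gray
        i black
      c black
      h gray
      h black
      g gray
        g→f: f is gray → back edge
Back edge found, so a cycle exists: f → b → n → g → f.

Yes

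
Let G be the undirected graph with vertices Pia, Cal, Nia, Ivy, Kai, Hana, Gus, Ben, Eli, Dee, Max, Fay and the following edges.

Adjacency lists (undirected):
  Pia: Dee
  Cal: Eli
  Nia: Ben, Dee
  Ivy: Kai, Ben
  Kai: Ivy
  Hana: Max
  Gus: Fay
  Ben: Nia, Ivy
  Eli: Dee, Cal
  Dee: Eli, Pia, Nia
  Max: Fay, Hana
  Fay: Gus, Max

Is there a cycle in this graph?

No

DFS, tracking each vertex's parent; an edge to a visited non-parent vertex closes a cycle.
Start from Max:
visit Max (parent –)
  visit Fay (parent Max)
    visit Gus (parent Fay)
      Gus–Fay: parent, skip
    Fay–Max: parent, skip
  visit Hana (parent Max)
    Hana–Max: parent, skip
visit Pia (parent –)
  visit Dee (parent Pia)
    visit Eli (parent Dee)
      Eli–Dee: parent, skip
      visit Cal (parent Eli)
        Cal–Eli: parent, skip
    Dee–Pia: parent, skip
    visit Nia (parent Dee)
      visit Ben (parent Nia)
        Ben–Nia: parent, skip
        visit Ivy (parent Ben)
          visit Kai (parent Ivy)
            Kai–Ivy: parent, skip
          Ivy–Ben: parent, skip
      Nia–Dee: parent, skip
No non-parent visited neighbor found — the graph is a forest.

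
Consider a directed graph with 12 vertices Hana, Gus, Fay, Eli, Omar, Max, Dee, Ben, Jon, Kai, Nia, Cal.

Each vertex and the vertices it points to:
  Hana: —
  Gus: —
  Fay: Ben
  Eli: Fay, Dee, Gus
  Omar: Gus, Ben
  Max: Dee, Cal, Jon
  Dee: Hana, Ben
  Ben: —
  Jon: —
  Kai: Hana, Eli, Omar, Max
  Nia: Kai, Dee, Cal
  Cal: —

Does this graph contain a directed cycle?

No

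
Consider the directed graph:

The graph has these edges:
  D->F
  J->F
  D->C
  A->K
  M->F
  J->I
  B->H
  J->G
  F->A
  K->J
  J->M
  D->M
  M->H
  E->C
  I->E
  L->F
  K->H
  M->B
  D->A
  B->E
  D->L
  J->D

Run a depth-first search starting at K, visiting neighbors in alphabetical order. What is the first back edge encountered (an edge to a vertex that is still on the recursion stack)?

A→K

DFS from K (visiting neighbors in alphabetical order); mark gray on enter, black on exit:
K gray
  H gray
  H black
  J gray
    D gray
      A gray
        A→K: K is gray → back edge
First back edge: A → K.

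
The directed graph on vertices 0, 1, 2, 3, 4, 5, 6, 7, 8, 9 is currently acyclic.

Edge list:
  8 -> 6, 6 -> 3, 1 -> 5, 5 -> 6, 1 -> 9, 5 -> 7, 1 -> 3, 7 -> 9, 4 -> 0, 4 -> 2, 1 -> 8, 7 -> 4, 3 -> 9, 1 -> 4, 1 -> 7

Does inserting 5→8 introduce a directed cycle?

Adding 5→8 creates a cycle iff 8 can already reach 5.
Explore from 8: no path reaches 5. The graph stays acyclic.

No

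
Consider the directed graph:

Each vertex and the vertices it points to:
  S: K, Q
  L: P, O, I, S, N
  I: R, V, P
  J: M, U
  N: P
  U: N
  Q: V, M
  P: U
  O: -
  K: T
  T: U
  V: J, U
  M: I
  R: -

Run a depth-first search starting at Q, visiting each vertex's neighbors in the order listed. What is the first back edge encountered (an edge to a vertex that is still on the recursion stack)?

I->V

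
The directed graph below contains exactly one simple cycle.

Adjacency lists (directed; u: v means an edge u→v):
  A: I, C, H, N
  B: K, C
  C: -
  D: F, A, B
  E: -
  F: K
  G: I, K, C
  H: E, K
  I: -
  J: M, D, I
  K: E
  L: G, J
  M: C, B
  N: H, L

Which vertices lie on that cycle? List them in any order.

DFS with gray/black marking from L:
L gray
  G gray
    I gray
    I black
    K gray
      E gray
      E black
    K black
    C gray
    C black
  G black
  J gray
    M gray
      M→C: C black — skip
      B gray
        B→K: K black — skip
        B→C: C black — skip
      B black
    M black
    D gray
      F gray
        F→K: K black — skip
      F black
      A gray
        A→I: I black — skip
        A→C: C black — skip
        H gray
          H→E: E black — skip
          H→K: K black — skip
        H black
        N gray
          N→H: H black — skip
          N→L: L is gray → back edge
Back edge closes the cycle L → J → D → A → N → L; its vertices are {A, D, J, L, N}.

A, D, J, L, N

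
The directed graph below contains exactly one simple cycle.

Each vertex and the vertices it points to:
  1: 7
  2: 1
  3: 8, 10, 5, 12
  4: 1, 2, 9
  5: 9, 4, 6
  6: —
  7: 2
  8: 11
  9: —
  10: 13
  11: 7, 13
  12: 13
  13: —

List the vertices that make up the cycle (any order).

1, 2, 7

DFS with gray/black marking from 2:
2 gray
  1 gray
    7 gray
      7→2: 2 is gray → back edge
Back edge closes the cycle 2 → 1 → 7 → 2; its vertices are {1, 2, 7}.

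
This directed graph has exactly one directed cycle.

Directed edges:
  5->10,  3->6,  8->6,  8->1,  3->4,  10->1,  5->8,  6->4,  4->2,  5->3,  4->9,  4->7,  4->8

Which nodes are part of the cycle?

4, 6, 8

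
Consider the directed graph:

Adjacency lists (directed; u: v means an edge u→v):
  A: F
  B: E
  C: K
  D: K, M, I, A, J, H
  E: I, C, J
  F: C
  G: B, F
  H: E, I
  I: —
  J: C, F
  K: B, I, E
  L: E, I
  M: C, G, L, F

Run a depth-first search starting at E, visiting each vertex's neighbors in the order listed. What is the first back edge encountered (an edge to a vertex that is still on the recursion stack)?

DFS from E (visiting each vertex's neighbors in the order listed); mark gray on enter, black on exit:
E gray
  I gray
  I black
  C gray
    K gray
      B gray
        B→E: E is gray → back edge
First back edge: B → E.

B→E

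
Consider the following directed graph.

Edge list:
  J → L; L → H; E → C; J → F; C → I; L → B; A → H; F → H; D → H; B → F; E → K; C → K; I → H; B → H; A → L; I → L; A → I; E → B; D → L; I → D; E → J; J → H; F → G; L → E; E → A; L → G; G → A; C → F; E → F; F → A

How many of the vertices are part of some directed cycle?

10

A vertex is on a directed cycle iff it belongs to a strongly connected component of size ≥ 2 (or has a self-loop).
The vertices on cycles are {A, B, C, D, E, F, G, I, J, L} — 10 in total.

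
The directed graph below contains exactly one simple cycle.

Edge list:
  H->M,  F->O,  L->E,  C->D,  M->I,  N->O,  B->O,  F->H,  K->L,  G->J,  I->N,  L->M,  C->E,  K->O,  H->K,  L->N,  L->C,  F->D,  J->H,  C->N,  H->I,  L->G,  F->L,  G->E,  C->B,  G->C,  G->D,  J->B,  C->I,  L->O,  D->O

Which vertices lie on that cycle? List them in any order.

DFS with gray/black marking from L:
L gray
  O gray
  O black
  G gray
    D gray
      D→O: O black — skip
    D black
    J gray
      B gray
        B→O: O black — skip
      B black
      H gray
        M gray
          I gray
            N gray
              N→O: O black — skip
            N black
          I black
        M black
        K gray
          K→O: O black — skip
          K→L: L is gray → back edge
Back edge closes the cycle L → G → J → H → K → L; its vertices are {G, H, J, K, L}.

G, H, J, K, L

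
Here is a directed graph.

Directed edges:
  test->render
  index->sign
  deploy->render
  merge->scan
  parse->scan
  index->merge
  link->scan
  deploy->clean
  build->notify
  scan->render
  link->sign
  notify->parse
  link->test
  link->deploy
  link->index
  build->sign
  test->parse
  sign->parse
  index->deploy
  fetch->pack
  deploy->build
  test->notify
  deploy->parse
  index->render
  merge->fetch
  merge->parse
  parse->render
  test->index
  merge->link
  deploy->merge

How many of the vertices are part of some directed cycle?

A vertex is on a directed cycle iff it belongs to a strongly connected component of size ≥ 2 (or has a self-loop).
The vertices on cycles are {link, test, index, merge, deploy} — 5 in total.

5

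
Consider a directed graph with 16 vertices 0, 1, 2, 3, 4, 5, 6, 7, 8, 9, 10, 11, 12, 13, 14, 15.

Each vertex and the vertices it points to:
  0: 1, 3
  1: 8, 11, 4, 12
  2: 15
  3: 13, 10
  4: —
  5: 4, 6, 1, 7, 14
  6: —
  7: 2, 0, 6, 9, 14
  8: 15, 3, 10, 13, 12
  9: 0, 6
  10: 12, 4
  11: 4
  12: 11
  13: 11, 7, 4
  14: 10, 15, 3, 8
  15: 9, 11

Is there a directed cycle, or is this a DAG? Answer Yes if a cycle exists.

DFS with white/gray/black marking, starting from 7:
7 gray
  2 gray
    15 gray
      9 gray
        0 gray
          1 gray
            8 gray
              8→15: 15 is gray → back edge
Back edge found, so a cycle exists: 15 → 9 → 0 → 1 → 8 → 15.

Yes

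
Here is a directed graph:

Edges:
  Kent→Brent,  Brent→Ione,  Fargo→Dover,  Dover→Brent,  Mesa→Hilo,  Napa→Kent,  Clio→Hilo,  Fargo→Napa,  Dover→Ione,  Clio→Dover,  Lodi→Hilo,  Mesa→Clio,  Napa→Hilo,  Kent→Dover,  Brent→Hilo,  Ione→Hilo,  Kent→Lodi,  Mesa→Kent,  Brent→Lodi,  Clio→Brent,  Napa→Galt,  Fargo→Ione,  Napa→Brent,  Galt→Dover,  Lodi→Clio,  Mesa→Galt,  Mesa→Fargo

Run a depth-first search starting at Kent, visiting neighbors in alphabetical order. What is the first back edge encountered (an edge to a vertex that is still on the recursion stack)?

DFS from Kent (visiting neighbors in alphabetical order); mark gray on enter, black on exit:
Kent gray
  Brent gray
    Hilo gray
    Hilo black
    Ione gray
      Ione→Hilo: Hilo black — skip
    Ione black
    Lodi gray
      Clio gray
        Clio→Brent: Brent is gray → back edge
First back edge: Clio → Brent.

Clio→Brent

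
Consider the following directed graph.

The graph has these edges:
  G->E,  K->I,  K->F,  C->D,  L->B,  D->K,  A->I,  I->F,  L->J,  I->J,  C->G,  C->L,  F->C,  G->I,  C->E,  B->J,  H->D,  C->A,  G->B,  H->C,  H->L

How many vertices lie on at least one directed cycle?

7

A vertex is on a directed cycle iff it belongs to a strongly connected component of size ≥ 2 (or has a self-loop).
The vertices on cycles are {A, C, D, F, G, I, K} — 7 in total.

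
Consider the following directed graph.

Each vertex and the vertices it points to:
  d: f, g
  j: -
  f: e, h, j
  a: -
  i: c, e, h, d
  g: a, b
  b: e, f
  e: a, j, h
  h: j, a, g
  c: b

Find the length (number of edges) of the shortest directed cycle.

For each vertex v, BFS finds the shortest path from v back to v.
The shortest such closed walk is e → h → g → b → e, length 4.

4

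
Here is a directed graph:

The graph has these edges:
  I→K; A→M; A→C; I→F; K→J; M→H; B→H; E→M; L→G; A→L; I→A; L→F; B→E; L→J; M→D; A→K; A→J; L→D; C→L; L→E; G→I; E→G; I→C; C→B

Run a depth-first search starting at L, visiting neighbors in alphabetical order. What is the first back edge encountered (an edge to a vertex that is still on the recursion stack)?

B→E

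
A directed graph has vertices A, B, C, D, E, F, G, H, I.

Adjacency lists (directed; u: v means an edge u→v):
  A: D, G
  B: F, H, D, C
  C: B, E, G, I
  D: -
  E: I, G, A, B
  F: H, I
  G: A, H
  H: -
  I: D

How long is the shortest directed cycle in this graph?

2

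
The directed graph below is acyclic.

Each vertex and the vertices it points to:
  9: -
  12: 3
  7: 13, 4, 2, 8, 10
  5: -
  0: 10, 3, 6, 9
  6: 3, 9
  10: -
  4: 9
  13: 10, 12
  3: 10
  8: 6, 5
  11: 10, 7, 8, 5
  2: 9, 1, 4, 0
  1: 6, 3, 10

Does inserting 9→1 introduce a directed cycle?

Adding 9→1 creates a cycle iff 1 can already reach 9.
Path from 1: 1 → 6 → 9.
So 1 → … → 9 → 1 is a cycle.

Yes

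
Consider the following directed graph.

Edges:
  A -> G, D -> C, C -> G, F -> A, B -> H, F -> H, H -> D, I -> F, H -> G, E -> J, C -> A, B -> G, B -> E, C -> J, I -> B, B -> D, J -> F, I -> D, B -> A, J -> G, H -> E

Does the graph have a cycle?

Yes

DFS with white/gray/black marking, starting from B:
B gray
  G gray
  G black
  D gray
    C gray
      C→G: G black — skip
      J gray
        J→G: G black — skip
        F gray
          H gray
            E gray
              E→J: J is gray → back edge
Back edge found, so a cycle exists: J → F → H → E → J.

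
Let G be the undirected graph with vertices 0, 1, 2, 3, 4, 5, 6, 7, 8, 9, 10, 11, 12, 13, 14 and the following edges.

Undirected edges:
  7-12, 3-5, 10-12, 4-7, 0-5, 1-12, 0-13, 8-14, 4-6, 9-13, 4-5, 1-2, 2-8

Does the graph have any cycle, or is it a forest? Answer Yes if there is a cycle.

DFS, tracking each vertex's parent; an edge to a visited non-parent vertex closes a cycle.
Start from 0:
visit 0 (parent –)
  visit 13 (parent 0)
    visit 9 (parent 13)
      9–13: parent, skip
    13–0: parent, skip
  visit 5 (parent 0)
    visit 3 (parent 5)
      3–5: parent, skip
    5–0: parent, skip
    visit 4 (parent 5)
      visit 6 (parent 4)
        6–4: parent, skip
      visit 7 (parent 4)
        visit 12 (parent 7)
          visit 1 (parent 12)
            visit 2 (parent 1)
              visit 8 (parent 2)
                visit 14 (parent 8)
                  14–8: parent, skip
                8–2: parent, skip
              2–1: parent, skip
            1–12: parent, skip
          visit 10 (parent 12)
            10–12: parent, skip
          12–7: parent, skip
        7–4: parent, skip
      4–5: parent, skip
visit 11 (parent –)
No non-parent visited neighbor found — the graph is a forest.

No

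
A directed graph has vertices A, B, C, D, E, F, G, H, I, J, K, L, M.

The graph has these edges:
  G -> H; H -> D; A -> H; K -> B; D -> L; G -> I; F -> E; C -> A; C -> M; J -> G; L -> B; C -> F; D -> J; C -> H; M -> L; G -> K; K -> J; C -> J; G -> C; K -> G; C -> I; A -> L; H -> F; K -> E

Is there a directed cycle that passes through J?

Yes

J is on a cycle iff J can reach itself via ≥1 edge.
J → G → C → J — yes.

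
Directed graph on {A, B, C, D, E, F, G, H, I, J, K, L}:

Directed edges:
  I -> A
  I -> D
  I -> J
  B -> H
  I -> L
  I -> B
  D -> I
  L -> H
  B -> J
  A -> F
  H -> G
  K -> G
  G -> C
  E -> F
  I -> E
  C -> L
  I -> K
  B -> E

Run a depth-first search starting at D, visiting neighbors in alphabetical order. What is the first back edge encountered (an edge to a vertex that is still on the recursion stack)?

L→H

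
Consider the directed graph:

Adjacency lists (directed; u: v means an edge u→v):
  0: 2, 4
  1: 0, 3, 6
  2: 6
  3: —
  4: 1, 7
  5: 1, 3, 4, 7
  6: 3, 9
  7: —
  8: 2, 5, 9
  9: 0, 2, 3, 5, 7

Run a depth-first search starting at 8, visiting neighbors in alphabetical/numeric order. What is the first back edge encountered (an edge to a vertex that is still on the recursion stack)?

0→2

DFS from 8 (visiting neighbors in alphabetical/numeric order); mark gray on enter, black on exit:
8 gray
  2 gray
    6 gray
      3 gray
      3 black
      9 gray
        0 gray
          0→2: 2 is gray → back edge
First back edge: 0 → 2.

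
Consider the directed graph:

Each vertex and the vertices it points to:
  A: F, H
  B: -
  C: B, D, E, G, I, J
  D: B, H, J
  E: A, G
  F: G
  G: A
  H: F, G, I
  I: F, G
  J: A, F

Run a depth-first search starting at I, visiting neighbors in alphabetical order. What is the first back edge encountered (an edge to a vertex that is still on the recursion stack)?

A->F

DFS from I (visiting neighbors in alphabetical order); mark gray on enter, black on exit:
I gray
  F gray
    G gray
      A gray
        A→F: F is gray → back edge
First back edge: A → F.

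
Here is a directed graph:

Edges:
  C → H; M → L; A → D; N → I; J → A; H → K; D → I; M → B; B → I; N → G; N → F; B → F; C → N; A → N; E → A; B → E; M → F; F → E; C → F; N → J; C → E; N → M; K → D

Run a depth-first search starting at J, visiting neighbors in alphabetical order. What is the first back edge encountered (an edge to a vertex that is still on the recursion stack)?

E->A

DFS from J (visiting neighbors in alphabetical order); mark gray on enter, black on exit:
J gray
  A gray
    D gray
      I gray
      I black
    D black
    N gray
      F gray
        E gray
          E→A: A is gray → back edge
First back edge: E → A.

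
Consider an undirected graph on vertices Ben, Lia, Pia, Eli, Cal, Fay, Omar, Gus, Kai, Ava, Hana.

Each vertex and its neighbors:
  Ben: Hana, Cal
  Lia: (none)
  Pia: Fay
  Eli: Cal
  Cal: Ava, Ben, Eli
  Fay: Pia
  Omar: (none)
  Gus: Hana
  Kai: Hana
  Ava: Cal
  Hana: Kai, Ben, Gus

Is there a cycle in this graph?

No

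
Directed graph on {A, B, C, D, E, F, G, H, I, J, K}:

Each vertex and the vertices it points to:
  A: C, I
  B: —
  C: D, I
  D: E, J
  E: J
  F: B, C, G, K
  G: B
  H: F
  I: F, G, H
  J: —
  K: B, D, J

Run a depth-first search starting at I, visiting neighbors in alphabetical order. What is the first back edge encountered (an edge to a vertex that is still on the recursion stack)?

DFS from I (visiting neighbors in alphabetical order); mark gray on enter, black on exit:
I gray
  F gray
    B gray
    B black
    C gray
      D gray
        E gray
          J gray
          J black
        E black
        D→J: J black — skip
      D black
      C→I: I is gray → back edge
First back edge: C → I.

C→I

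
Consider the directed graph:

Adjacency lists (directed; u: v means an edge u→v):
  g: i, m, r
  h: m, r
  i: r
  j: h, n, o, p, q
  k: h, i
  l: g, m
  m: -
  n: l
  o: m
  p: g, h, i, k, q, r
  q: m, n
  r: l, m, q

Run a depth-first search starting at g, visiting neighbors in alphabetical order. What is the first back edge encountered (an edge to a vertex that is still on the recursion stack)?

l->g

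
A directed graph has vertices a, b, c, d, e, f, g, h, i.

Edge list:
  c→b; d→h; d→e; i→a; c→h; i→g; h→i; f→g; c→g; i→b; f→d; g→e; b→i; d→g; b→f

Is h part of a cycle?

Yes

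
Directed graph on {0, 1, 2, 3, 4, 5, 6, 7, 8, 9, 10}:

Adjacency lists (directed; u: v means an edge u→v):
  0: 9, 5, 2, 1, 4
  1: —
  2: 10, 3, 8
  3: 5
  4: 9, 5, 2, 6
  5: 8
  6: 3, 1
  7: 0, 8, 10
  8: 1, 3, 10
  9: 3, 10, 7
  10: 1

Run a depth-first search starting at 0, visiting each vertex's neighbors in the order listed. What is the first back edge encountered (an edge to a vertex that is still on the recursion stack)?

8→3

DFS from 0 (visiting each vertex's neighbors in the order listed); mark gray on enter, black on exit:
0 gray
  9 gray
    3 gray
      5 gray
        8 gray
          1 gray
          1 black
          8→3: 3 is gray → back edge
First back edge: 8 → 3.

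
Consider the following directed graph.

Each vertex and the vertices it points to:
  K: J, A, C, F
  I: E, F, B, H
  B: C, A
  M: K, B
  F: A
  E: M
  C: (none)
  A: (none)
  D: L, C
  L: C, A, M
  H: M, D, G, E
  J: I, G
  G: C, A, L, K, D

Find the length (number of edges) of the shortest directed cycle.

3

For each vertex v, BFS finds the shortest path from v back to v.
The shortest such closed walk is G → K → J → G, length 3.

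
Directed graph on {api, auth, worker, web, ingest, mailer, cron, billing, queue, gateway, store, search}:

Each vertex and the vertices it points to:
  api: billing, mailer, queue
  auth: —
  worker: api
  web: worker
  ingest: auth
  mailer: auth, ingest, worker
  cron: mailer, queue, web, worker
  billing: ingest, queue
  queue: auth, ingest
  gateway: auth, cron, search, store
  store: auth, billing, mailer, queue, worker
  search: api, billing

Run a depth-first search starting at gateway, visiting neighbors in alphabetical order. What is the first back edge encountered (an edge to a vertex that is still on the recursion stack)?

api→mailer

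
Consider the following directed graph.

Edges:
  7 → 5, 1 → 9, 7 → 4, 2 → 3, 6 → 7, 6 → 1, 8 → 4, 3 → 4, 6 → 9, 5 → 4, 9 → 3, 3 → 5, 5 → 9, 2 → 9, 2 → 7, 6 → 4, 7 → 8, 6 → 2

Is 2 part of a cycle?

No

2 lies on a cycle iff there is a path from 2 back to itself.
Exploring from 2, it never reaches itself; equivalently, its strongly connected component is a singleton.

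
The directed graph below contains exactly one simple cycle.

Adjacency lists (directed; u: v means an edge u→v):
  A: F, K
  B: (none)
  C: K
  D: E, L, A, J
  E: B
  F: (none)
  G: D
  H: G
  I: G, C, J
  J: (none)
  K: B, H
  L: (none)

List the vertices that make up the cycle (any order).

A, D, G, H, K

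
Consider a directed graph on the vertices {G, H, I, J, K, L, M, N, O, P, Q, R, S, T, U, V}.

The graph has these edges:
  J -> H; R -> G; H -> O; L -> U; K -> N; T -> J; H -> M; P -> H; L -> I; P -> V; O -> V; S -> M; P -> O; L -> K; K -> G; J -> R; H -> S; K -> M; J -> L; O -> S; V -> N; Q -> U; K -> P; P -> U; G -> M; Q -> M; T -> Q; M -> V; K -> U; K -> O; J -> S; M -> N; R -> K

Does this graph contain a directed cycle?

No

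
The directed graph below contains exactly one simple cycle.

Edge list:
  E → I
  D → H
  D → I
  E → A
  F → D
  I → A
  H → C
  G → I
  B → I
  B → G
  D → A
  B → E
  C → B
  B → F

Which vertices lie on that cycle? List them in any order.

B, C, D, F, H

DFS with gray/black marking from C:
C gray
  B gray
    F gray
      D gray
        I gray
          A gray
          A black
        I black
        H gray
          H→C: C is gray → back edge
Back edge closes the cycle C → B → F → D → H → C; its vertices are {B, C, D, F, H}.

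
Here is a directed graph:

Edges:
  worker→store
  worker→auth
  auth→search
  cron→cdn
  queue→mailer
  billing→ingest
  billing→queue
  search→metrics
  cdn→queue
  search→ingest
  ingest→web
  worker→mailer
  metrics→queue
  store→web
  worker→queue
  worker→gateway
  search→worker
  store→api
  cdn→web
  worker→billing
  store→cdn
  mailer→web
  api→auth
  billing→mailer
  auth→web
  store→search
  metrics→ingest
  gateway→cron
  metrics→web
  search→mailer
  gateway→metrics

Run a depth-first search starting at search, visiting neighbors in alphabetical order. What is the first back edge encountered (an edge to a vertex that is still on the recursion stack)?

auth→search

DFS from search (visiting neighbors in alphabetical order); mark gray on enter, black on exit:
search gray
  ingest gray
    web gray
    web black
  ingest black
  mailer gray
    mailer→web: web black — skip
  mailer black
  metrics gray
    metrics→ingest: ingest black — skip
    queue gray
      queue→mailer: mailer black — skip
    queue black
    metrics→web: web black — skip
  metrics black
  worker gray
    auth gray
      auth→search: search is gray → back edge
First back edge: auth → search.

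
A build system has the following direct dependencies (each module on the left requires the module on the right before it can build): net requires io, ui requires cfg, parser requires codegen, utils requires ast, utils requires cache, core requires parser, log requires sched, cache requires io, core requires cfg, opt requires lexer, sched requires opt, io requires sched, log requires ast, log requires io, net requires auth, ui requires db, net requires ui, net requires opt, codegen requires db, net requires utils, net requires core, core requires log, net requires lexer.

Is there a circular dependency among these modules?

DFS with white/gray/black marking, starting from lexer:
lexer gray
lexer black
net gray
  ui gray
    db gray
    db black
    cfg gray
    cfg black
  ui black
  io gray
    sched gray
      opt gray
        opt→lexer: lexer black — skip
      opt black
    sched black
  io black
  utils gray
    cache gray
      cache→io: io black — skip
    cache black
    ast gray
    ast black
  utils black
  net→lexer: lexer black — skip
  auth gray
  auth black
  net→opt: opt black — skip
  core gray
    core→cfg: cfg black — skip
    log gray
      log→ast: ast black — skip
      log→sched: sched black — skip
      log→io: io black — skip
    log black
    parser gray
      codegen gray
        codegen→db: db black — skip
      codegen black
    parser black
  core black
net black
Every edge goes to a white or black vertex — no back edge, so the graph is acyclic.

No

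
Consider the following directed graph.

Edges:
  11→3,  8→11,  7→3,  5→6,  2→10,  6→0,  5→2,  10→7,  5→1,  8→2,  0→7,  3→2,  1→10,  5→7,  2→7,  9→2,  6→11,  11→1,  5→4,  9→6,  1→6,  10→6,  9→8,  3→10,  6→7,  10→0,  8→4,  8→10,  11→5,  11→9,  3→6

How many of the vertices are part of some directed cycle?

11

A vertex is on a directed cycle iff it belongs to a strongly connected component of size ≥ 2 (or has a self-loop).
The vertices on cycles are {0, 1, 2, 3, 5, 6, 7, 8, 9, 10, 11} — 11 in total.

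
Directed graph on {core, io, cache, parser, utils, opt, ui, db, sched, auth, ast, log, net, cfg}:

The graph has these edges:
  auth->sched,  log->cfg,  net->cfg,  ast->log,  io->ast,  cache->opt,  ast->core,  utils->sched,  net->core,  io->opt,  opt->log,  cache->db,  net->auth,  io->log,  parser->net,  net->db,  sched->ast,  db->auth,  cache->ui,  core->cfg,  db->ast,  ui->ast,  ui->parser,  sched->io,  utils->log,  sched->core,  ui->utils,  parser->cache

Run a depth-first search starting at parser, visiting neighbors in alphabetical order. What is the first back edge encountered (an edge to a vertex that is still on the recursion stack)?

DFS from parser (visiting neighbors in alphabetical order); mark gray on enter, black on exit:
parser gray
  cache gray
    db gray
      ast gray
        core gray
          cfg gray
          cfg black
        core black
        log gray
          log→cfg: cfg black — skip
        log black
      ast black
      auth gray
        sched gray
          sched→ast: ast black — skip
          sched→core: core black — skip
          io gray
            io→ast: ast black — skip
            io→log: log black — skip
            opt gray
              opt→log: log black — skip
            opt black
          io black
        sched black
      auth black
    db black
    cache→opt: opt black — skip
    ui gray
      ui→ast: ast black — skip
      ui→parser: parser is gray → back edge
First back edge: ui → parser.

ui->parser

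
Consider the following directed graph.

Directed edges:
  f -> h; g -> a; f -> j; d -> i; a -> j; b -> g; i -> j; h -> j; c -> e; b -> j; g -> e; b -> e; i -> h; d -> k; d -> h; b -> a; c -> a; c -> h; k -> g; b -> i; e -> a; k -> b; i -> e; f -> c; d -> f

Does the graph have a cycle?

No

DFS with white/gray/black marking, starting from j:
j gray
j black
a gray
  a→j: j black — skip
a black
k gray
  g gray
    e gray
      e→a: a black — skip
    e black
    g→a: a black — skip
  g black
  b gray
    i gray
      i→j: j black — skip
      h gray
        h→j: j black — skip
      h black
      i→e: e black — skip
    i black
    b→j: j black — skip
    b→e: e black — skip
    b→g: g black — skip
    b→a: a black — skip
  b black
k black
c gray
  c→a: a black — skip
  c→e: e black — skip
  c→h: h black — skip
c black
f gray
  f→c: c black — skip
  f→h: h black — skip
  f→j: j black — skip
f black
d gray
  d→i: i black — skip
  d→f: f black — skip
  d→h: h black — skip
  d→k: k black — skip
d black
Every edge goes to a white or black vertex — no back edge, so the graph is acyclic.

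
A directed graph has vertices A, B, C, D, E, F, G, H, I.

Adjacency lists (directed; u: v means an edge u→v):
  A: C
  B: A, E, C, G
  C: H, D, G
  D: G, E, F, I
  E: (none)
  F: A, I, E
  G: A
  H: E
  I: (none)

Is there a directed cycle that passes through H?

No

H lies on a cycle iff there is a path from H back to itself.
Exploring from H, it never reaches itself; equivalently, its strongly connected component is a singleton.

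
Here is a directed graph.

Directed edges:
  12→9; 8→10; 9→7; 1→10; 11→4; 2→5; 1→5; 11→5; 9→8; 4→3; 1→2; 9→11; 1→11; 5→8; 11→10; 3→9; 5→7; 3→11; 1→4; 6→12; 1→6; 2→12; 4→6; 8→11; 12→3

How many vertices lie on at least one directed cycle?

8

A vertex is on a directed cycle iff it belongs to a strongly connected component of size ≥ 2 (or has a self-loop).
The vertices on cycles are {3, 4, 5, 6, 8, 9, 11, 12} — 8 in total.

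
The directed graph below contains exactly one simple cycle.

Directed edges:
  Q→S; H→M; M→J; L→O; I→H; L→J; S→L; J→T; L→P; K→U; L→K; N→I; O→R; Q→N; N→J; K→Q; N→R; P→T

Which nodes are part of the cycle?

K, L, Q, S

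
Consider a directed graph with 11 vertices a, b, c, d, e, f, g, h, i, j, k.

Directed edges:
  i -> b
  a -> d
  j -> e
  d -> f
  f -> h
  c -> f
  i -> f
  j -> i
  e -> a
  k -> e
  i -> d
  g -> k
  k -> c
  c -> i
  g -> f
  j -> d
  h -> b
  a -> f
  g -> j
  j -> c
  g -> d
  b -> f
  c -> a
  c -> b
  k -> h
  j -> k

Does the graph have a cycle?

Yes

DFS with white/gray/black marking, starting from i:
i gray
  f gray
    h gray
      b gray
        b→f: f is gray → back edge
Back edge found, so a cycle exists: f → h → b → f.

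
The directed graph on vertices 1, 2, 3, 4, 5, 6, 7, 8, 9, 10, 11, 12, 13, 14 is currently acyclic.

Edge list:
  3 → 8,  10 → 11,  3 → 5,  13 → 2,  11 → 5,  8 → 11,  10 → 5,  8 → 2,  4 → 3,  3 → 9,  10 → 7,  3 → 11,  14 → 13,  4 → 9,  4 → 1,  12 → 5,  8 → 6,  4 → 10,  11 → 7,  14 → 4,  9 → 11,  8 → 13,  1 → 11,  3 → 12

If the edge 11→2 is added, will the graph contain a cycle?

No

Adding 11→2 creates a cycle iff 2 can already reach 11.
Explore from 2: no path reaches 11. The graph stays acyclic.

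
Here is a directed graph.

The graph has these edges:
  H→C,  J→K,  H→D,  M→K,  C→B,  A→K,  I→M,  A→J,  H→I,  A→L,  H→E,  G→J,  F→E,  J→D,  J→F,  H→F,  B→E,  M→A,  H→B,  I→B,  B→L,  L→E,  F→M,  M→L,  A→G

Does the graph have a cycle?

DFS with white/gray/black marking, starting from E:
E gray
E black
B gray
  B→E: E black — skip
  L gray
    L→E: E black — skip
  L black
B black
A gray
  A→L: L black — skip
  G gray
    J gray
      D gray
      D black
      F gray
        M gray
          M→L: L black — skip
          M→A: A is gray → back edge
Back edge found, so a cycle exists: A → G → J → F → M → A.

Yes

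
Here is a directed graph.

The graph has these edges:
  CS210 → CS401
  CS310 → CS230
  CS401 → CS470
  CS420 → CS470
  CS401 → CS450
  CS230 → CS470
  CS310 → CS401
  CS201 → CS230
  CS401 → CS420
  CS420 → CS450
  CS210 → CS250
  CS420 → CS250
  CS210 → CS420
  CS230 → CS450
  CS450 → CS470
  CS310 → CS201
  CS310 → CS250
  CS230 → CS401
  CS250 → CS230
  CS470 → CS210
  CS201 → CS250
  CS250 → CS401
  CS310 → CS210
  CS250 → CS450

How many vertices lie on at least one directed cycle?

A vertex is on a directed cycle iff it belongs to a strongly connected component of size ≥ 2 (or has a self-loop).
The vertices on cycles are {CS210, CS230, CS250, CS401, CS420, CS450, CS470} — 7 in total.

7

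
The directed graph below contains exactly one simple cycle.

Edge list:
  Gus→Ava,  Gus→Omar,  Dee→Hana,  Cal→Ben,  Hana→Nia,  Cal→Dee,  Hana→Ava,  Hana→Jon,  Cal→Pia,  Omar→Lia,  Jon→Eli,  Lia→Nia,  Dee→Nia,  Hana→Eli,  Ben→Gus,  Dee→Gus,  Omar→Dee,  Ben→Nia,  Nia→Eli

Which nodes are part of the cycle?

Dee, Gus, Omar

DFS with gray/black marking from Dee:
Dee gray
  Gus gray
    Omar gray
      Omar→Dee: Dee is gray → back edge
Back edge closes the cycle Dee → Gus → Omar → Dee; its vertices are {Dee, Gus, Omar}.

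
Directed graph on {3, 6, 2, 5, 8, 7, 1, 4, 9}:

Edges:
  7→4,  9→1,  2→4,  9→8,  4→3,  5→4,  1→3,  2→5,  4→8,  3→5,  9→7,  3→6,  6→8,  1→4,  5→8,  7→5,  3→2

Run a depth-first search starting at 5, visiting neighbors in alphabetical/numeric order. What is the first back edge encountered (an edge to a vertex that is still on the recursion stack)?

DFS from 5 (visiting neighbors in alphabetical/numeric order); mark gray on enter, black on exit:
5 gray
  4 gray
    3 gray
      2 gray
        2→4: 4 is gray → back edge
First back edge: 2 → 4.

2->4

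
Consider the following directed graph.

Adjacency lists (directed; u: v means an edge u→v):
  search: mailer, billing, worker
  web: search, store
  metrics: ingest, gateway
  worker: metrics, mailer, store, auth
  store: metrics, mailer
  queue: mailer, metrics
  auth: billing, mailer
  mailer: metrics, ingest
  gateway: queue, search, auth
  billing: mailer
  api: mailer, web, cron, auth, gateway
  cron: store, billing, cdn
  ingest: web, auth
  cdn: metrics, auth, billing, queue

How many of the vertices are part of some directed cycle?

11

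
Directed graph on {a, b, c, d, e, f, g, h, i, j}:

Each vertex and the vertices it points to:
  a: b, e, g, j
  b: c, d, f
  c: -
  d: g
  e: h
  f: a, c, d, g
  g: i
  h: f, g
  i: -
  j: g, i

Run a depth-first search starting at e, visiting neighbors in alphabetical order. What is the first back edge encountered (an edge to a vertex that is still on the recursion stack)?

DFS from e (visiting neighbors in alphabetical order); mark gray on enter, black on exit:
e gray
  h gray
    f gray
      a gray
        b gray
          c gray
          c black
          d gray
            g gray
              i gray
              i black
            g black
          d black
          b→f: f is gray → back edge
First back edge: b → f.

b→f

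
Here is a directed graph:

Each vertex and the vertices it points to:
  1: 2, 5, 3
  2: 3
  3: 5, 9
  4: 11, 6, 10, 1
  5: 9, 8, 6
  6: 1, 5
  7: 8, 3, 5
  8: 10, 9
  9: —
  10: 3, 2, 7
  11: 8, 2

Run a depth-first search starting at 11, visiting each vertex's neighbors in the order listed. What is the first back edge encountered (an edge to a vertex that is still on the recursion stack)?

5→8

DFS from 11 (visiting each vertex's neighbors in the order listed); mark gray on enter, black on exit:
11 gray
  8 gray
    10 gray
      3 gray
        5 gray
          9 gray
          9 black
          5→8: 8 is gray → back edge
First back edge: 5 → 8.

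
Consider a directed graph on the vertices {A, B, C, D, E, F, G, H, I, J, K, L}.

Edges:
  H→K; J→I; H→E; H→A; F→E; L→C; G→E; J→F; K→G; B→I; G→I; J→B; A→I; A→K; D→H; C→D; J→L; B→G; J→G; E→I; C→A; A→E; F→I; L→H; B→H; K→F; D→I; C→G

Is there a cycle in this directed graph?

No

DFS with white/gray/black marking, starting from A:
A gray
  K gray
    G gray
      I gray
      I black
      E gray
        E→I: I black — skip
      E black
    G black
    F gray
      F→I: I black — skip
      F→E: E black — skip
    F black
  K black
  A→E: E black — skip
  A→I: I black — skip
A black
B gray
  B→G: G black — skip
  B→I: I black — skip
  H gray
    H→K: K black — skip
    H→E: E black — skip
    H→A: A black — skip
  H black
B black
C gray
  C→A: A black — skip
  C→G: G black — skip
  D gray
    D→H: H black — skip
    D→I: I black — skip
  D black
C black
J gray
  L gray
    L→H: H black — skip
    L→C: C black — skip
  L black
  J→F: F black — skip
  J→B: B black — skip
  J→G: G black — skip
  J→I: I black — skip
J black
Every edge goes to a white or black vertex — no back edge, so the graph is acyclic.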